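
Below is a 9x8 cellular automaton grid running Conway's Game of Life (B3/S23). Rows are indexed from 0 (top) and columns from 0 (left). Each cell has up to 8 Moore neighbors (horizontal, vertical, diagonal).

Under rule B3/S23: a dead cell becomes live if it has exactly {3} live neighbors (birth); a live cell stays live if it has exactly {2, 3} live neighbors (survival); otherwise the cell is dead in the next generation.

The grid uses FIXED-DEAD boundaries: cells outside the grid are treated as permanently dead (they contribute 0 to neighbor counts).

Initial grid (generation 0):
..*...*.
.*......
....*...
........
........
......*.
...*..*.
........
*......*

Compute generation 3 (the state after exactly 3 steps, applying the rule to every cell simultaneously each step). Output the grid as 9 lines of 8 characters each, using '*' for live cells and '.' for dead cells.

Simulating step by step:
Generation 0 (given above): 9 live cells
Generation 1: 0 live cells
........
........
........
........
........
........
........
........
........
Generation 2: 0 live cells
........
........
........
........
........
........
........
........
........
Generation 3: 0 live cells
(generation 3 grid is the final answer)

Answer: ........
........
........
........
........
........
........
........
........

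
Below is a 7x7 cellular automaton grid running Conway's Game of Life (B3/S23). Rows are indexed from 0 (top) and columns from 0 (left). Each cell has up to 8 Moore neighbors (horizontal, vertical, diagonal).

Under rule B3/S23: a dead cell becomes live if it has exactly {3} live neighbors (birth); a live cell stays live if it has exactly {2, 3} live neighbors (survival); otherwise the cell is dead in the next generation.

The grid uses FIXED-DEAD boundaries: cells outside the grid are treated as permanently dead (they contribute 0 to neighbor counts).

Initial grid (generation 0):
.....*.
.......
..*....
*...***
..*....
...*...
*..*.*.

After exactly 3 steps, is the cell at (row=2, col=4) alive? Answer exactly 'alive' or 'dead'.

Answer: alive

Derivation:
Simulating step by step:
Generation 0 (given above): 11 live cells
Generation 1: 11 live cells
.......
.......
.....*.
.*.*.*.
...***.
..***..
....*..
Generation 2: 8 live cells
.......
.......
....*..
..**.**
.....*.
..*....
....*..
Generation 3: 11 live cells
.......
.......
...***.
...*.**
..*****
.......
.......

Cell (2,4) at generation 3: 1 -> alive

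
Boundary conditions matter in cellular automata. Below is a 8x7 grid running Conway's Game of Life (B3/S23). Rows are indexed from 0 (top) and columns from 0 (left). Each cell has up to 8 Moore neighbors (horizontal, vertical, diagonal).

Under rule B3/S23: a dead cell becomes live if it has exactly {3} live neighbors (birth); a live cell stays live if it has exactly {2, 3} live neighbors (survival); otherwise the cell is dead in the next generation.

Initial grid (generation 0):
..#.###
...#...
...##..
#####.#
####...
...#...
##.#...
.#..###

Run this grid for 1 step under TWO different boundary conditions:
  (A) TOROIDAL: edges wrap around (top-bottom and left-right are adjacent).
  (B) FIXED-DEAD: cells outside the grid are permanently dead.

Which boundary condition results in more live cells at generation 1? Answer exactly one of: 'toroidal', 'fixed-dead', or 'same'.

Under TOROIDAL boundary, generation 1:
#.#...#
..#....
##...#.
.....##
......#
...##..
##.#.##
.#.....
Population = 18

Under FIXED-DEAD boundary, generation 1:
...###.
..#....
.#...#.
#....#.
#......
...##..
##.#.#.
###.##.
Population = 20

Comparison: toroidal=18, fixed-dead=20 -> fixed-dead

Answer: fixed-dead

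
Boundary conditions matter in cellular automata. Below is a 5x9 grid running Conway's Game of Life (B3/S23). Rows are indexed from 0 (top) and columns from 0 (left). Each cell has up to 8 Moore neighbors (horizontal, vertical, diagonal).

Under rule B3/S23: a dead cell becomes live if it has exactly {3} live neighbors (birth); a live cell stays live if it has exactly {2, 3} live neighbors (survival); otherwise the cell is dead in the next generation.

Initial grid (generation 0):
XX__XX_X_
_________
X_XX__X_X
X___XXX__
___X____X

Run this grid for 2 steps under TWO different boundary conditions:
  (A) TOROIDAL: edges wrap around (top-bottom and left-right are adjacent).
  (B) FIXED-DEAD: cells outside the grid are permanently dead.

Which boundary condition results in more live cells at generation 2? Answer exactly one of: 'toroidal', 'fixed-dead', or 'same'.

Answer: fixed-dead

Derivation:
Under TOROIDAL boundary, generation 2:
XX_______
__X______
_________
_________
___X__XX_
Population = 6

Under FIXED-DEAD boundary, generation 2:
___XXXX__
_XX____X_
X________
_XX____X_
___XX_X__
Population = 14

Comparison: toroidal=6, fixed-dead=14 -> fixed-dead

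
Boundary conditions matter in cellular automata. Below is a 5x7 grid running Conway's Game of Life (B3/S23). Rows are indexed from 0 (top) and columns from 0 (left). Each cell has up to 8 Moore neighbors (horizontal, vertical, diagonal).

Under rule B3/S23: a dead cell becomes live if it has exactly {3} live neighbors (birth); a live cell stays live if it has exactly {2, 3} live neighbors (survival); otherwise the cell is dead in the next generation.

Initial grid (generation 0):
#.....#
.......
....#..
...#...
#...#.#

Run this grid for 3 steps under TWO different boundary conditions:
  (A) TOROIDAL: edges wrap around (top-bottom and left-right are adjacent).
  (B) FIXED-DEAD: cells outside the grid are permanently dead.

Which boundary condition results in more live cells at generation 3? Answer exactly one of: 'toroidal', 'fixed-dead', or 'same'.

Answer: toroidal

Derivation:
Under TOROIDAL boundary, generation 3:
#......
.....##
....#..
....##.
....##.
Population = 8

Under FIXED-DEAD boundary, generation 3:
.......
.......
.......
...###.
.......
Population = 3

Comparison: toroidal=8, fixed-dead=3 -> toroidal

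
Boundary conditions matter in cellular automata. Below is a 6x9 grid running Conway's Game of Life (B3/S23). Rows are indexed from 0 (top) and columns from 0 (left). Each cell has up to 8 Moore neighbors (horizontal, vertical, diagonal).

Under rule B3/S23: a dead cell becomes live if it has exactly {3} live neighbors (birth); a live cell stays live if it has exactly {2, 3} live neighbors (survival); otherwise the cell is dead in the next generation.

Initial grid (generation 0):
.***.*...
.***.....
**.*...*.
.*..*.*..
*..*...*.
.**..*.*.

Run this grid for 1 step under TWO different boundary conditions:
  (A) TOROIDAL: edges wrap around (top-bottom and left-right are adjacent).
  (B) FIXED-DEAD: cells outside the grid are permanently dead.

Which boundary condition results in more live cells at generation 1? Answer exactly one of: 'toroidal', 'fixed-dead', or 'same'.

Answer: fixed-dead

Derivation:
Under TOROIDAL boundary, generation 1:
*.....*..
.........
*..**....
.*.**.**.
*..***.**
*.......*
Population = 18

Under FIXED-DEAD boundary, generation 1:
.*.**....
.........
*..**....
.*.**.**.
*..***.*.
.**...*..
Population = 19

Comparison: toroidal=18, fixed-dead=19 -> fixed-dead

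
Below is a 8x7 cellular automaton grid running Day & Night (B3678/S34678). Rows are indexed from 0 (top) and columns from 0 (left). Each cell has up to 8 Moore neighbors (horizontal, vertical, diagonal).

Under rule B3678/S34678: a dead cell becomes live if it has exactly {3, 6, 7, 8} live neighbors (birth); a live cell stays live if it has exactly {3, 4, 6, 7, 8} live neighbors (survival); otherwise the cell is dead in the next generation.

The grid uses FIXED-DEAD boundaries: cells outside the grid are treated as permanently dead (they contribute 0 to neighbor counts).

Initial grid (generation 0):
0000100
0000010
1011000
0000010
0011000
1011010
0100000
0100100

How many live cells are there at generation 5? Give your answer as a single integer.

Answer: 13

Derivation:
Simulating step by step:
Generation 0 (given above): 15 live cells
Generation 1: 15 live cells
0000000
0001100
0000100
0100100
0111000
0011100
1101100
0000000
Generation 2: 9 live cells
0000000
0000000
0000110
0000000
0100000
1011100
0001100
0000000
Generation 3: 9 live cells
0000000
0000000
0000000
0000000
0011000
0111100
0011100
0000000
Generation 4: 12 live cells
0000000
0000000
0000000
0000000
0111100
0111100
0110100
0001000
Generation 5: 13 live cells
0000000
0000000
0000000
0011000
0100100
1011110
0101100
0010000
Population at generation 5: 13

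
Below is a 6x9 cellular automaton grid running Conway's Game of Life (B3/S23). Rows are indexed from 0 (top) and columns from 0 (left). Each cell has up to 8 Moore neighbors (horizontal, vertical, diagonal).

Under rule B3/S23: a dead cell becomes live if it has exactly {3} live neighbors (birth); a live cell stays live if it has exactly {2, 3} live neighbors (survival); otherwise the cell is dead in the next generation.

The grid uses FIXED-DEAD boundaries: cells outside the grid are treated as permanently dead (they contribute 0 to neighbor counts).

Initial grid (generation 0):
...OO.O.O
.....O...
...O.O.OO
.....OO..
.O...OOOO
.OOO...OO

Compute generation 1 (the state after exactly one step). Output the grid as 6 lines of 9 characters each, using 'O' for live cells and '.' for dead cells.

Answer: ....OO...
...O.O..O
.....O.O.
.........
.O..OO..O
.OO.....O

Derivation:
Simulating step by step:
Generation 0 (given above): 21 live cells
Generation 1: 14 live cells
(generation 1 grid is the final answer)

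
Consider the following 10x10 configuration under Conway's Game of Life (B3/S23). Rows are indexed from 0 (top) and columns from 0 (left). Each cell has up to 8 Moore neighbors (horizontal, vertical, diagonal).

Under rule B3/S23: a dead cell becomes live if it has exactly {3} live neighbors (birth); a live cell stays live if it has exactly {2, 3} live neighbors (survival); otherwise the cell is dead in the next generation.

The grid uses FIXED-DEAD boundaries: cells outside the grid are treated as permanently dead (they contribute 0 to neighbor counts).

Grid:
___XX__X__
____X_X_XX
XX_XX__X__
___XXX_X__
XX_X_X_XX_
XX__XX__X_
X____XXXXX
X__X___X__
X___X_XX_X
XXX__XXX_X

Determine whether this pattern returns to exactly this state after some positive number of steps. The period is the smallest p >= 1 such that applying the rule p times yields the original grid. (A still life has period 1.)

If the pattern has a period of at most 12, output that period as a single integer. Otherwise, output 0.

Simulating and comparing each generation to the original:
Gen 0 (original, given above): 48 live cells
Gen 1: 33 live cells, differs from original
Gen 2: 38 live cells, differs from original
Gen 3: 24 live cells, differs from original
Gen 4: 20 live cells, differs from original
Gen 5: 21 live cells, differs from original
Gen 6: 12 live cells, differs from original
Gen 7: 8 live cells, differs from original
Gen 8: 6 live cells, differs from original
Gen 9: 6 live cells, differs from original
Gen 10: 6 live cells, differs from original
Gen 11: 6 live cells, differs from original
Gen 12: 6 live cells, differs from original
No period found within 12 steps.

Answer: 0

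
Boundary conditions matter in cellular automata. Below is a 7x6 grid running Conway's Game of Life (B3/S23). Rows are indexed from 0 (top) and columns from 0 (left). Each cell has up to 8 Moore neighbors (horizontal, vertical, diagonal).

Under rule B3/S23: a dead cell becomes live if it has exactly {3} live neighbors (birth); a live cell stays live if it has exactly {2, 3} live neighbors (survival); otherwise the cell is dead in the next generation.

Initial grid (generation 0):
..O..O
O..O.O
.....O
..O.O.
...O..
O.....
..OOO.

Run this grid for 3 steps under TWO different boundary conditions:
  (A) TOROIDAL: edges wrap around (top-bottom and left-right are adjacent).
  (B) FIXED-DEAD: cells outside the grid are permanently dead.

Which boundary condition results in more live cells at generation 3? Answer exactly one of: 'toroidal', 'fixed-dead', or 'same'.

Answer: toroidal

Derivation:
Under TOROIDAL boundary, generation 3:
......
......
.O.OO.
.OOOO.
OOOOO.
......
......
Population = 12

Under FIXED-DEAD boundary, generation 3:
......
....O.
..OO..
..OOO.
.OO...
..O...
...O..
Population = 10

Comparison: toroidal=12, fixed-dead=10 -> toroidal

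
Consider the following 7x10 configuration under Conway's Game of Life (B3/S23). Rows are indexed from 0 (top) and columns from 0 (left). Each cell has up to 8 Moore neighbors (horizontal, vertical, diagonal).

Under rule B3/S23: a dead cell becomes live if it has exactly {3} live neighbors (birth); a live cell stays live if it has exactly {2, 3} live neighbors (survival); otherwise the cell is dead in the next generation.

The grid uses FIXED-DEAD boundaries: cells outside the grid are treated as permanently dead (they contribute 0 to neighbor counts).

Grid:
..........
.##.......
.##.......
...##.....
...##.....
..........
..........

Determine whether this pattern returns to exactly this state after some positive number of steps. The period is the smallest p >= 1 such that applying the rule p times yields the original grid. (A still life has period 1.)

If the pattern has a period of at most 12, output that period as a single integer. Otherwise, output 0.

Answer: 2

Derivation:
Simulating and comparing each generation to the original:
Gen 0 (original, given above): 8 live cells
Gen 1: 6 live cells, differs from original
Gen 2: 8 live cells, MATCHES original -> period = 2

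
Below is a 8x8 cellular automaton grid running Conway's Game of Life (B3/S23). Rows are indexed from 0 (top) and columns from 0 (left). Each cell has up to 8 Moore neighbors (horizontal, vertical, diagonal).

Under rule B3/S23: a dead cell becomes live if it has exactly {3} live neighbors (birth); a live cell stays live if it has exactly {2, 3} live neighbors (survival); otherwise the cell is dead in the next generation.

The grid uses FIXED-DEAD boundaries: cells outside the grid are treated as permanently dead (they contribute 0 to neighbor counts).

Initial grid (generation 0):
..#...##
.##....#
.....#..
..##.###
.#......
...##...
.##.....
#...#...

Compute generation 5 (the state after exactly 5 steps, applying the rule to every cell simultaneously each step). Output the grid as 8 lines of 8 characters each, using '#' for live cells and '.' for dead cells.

Answer: .#......
#.#.#..#
#.#.#..#
##...#.#
..##...#
.#.##.#.
...#.#..
.#......

Derivation:
Simulating step by step:
Generation 0 (given above): 19 live cells
Generation 1: 24 live cells
.##...##
.##....#
.#.###.#
..#.###.
.....##.
.#.#....
.##.#...
.#......
Generation 2: 24 live cells
.##...##
#...##.#
.#.....#
..#....#
..##..#.
.#.###..
##.#....
.##.....
Generation 3: 26 live cells
.#...###
#.#..#.#
.#.....#
.###..##
.#...##.
##...#..
#..#....
###.....
Generation 4: 26 live cells
.#...#.#
#.#..#.#
#..#...#
##...#.#
....##.#
###.###.
........
###.....
Generation 5: 23 live cells
(generation 5 grid is the final answer)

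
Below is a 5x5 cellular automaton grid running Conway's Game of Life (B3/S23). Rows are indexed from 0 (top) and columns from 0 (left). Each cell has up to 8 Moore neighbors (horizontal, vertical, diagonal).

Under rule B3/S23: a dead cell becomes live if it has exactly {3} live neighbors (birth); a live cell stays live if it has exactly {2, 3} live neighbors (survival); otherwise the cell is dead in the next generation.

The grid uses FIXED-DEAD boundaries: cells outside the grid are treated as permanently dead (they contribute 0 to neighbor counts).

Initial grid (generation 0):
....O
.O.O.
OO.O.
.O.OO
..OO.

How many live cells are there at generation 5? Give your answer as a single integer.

Answer: 6

Derivation:
Simulating step by step:
Generation 0 (given above): 11 live cells
Generation 1: 13 live cells
.....
OO.OO
OO.O.
OO..O
..OOO
Generation 2: 11 live cells
.....
OO.OO
...O.
O...O
.OOOO
Generation 3: 13 live cells
.....
..OOO
OOOO.
.O..O
.OOOO
Generation 4: 8 live cells
...O.
....O
O....
....O
.OOOO
Generation 5: 6 live cells
.....
.....
.....
.OO.O
..OOO
Population at generation 5: 6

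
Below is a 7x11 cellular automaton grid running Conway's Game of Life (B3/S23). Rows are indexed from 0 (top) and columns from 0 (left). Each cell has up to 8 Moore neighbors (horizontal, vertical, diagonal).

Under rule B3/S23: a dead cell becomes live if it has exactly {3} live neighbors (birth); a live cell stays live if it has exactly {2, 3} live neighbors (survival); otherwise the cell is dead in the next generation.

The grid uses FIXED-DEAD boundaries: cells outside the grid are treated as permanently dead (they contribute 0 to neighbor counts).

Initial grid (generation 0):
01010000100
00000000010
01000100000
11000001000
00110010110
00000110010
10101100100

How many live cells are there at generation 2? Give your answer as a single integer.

Answer: 18

Derivation:
Simulating step by step:
Generation 0 (given above): 22 live cells
Generation 1: 21 live cells
00000000000
00100000000
11000000000
11000011100
01100110110
01100010010
00001110000
Generation 2: 18 live cells
00000000000
01000000000
10100001000
00000110110
00000100010
01111000110
00000110000
Population at generation 2: 18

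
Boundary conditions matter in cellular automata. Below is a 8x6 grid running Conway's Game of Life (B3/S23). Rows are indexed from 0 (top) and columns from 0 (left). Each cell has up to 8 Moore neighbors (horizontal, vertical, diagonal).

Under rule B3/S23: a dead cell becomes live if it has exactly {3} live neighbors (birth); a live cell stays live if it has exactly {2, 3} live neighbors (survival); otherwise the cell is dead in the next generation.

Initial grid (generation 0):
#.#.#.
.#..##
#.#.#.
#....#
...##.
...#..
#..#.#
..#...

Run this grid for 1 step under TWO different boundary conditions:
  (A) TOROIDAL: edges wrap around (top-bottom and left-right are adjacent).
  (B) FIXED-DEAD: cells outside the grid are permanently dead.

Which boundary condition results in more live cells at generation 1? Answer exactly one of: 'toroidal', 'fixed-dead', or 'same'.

Under TOROIDAL boundary, generation 1:
#.#.#.
..#.#.
...##.
##....
...###
..##.#
..###.
#.#.#.
Population = 21

Under FIXED-DEAD boundary, generation 1:
.#.###
#.#.##
#..##.
.#...#
...##.
..##..
..###.
......
Population = 20

Comparison: toroidal=21, fixed-dead=20 -> toroidal

Answer: toroidal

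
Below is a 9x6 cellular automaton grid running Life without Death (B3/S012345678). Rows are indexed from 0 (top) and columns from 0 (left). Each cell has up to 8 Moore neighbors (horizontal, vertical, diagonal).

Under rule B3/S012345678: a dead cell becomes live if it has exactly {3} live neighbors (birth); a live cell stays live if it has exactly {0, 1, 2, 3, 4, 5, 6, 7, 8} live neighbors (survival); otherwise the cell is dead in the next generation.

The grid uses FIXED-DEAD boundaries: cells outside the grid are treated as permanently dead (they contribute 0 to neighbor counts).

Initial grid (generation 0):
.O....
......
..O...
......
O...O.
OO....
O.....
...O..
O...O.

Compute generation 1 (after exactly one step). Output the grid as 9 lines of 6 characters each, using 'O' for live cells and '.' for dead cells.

Answer: .O....
......
..O...
......
OO..O.
OO....
OO....
...O..
O...O.

Derivation:
Simulating step by step:
Generation 0 (given above): 10 live cells
Generation 1: 12 live cells
(generation 1 grid is the final answer)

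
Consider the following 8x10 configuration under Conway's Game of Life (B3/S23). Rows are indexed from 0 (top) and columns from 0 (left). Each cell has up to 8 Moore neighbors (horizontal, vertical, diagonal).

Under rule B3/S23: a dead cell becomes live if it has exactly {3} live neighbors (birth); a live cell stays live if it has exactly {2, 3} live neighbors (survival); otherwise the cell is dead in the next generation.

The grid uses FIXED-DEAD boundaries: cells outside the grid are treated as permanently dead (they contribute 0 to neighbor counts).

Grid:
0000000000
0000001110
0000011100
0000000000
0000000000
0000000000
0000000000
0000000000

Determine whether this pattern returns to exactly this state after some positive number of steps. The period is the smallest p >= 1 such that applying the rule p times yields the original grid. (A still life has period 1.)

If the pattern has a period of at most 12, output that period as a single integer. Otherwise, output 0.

Answer: 2

Derivation:
Simulating and comparing each generation to the original:
Gen 0 (original, given above): 6 live cells
Gen 1: 6 live cells, differs from original
Gen 2: 6 live cells, MATCHES original -> period = 2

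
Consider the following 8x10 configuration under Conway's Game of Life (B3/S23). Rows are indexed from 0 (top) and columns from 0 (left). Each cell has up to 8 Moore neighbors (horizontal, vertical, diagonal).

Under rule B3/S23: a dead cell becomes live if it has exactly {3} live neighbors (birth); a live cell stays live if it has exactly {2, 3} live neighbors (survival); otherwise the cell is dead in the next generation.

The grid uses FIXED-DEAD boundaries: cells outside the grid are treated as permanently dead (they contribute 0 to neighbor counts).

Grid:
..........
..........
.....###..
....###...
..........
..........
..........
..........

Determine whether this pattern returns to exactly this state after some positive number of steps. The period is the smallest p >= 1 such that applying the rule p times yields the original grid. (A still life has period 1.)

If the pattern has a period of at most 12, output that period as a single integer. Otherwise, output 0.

Simulating and comparing each generation to the original:
Gen 0 (original, given above): 6 live cells
Gen 1: 6 live cells, differs from original
Gen 2: 6 live cells, MATCHES original -> period = 2

Answer: 2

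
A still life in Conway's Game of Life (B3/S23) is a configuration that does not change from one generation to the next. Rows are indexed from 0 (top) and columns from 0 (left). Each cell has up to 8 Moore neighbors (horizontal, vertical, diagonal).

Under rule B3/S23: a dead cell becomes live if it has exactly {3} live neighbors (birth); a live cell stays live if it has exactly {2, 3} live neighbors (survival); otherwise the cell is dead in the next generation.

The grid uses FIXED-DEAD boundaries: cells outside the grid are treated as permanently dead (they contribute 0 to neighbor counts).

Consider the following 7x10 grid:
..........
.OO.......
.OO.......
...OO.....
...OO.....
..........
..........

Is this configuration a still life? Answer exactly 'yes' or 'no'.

Answer: no

Derivation:
Compute generation 1 and compare to generation 0 (given above):
Generation 1:
..........
.OO.......
.O........
....O.....
...OO.....
..........
..........
Cell (2,2) differs: gen0=1 vs gen1=0 -> NOT a still life.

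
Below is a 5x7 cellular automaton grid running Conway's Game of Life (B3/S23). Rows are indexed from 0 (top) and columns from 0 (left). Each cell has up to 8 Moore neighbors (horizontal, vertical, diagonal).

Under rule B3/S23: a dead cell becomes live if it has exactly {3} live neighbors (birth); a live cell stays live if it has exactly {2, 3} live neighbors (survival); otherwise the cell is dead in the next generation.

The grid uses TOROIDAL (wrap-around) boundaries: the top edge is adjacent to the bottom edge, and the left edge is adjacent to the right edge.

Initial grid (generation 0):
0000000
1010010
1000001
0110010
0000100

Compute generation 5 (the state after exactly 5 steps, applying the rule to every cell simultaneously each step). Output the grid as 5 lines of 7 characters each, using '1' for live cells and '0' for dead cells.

Answer: 0011001
1011001
1011010
0111011
0111000

Derivation:
Simulating step by step:
Generation 0 (given above): 9 live cells
Generation 1: 9 live cells
0000000
1100000
1010010
1100011
0000000
Generation 2: 10 live cells
0000000
1100001
0010010
1100010
1000001
Generation 3: 12 live cells
0100000
1100001
0010010
1100010
1100001
Generation 4: 11 live cells
0010000
1110001
0010010
0010010
0010001
Generation 5: 19 live cells
(generation 5 grid is the final answer)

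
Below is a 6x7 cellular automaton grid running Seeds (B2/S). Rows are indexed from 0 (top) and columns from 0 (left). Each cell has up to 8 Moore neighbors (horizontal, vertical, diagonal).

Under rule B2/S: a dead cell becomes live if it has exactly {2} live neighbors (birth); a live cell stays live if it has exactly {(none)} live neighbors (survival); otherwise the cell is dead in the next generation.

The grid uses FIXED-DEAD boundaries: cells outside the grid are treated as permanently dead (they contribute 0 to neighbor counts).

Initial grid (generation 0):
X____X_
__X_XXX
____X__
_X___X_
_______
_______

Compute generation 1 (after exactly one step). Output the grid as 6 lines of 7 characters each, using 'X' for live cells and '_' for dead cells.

Answer: _X_X___
_X_____
_XX____
____X__
_______
_______

Derivation:
Simulating step by step:
Generation 0 (given above): 9 live cells
Generation 1: 6 live cells
(generation 1 grid is the final answer)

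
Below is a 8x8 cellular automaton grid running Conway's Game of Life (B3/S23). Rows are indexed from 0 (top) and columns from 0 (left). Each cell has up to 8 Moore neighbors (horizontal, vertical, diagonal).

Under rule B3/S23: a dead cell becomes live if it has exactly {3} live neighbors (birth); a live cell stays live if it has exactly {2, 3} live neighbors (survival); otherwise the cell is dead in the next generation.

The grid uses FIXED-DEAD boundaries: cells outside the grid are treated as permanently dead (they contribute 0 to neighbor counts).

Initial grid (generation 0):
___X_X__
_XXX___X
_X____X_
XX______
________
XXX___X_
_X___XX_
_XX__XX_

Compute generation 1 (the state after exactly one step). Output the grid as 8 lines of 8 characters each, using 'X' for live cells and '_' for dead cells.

Answer: ___XX___
_X_XX_X_
________
XX______
__X_____
XXX__XX_
_______X
_XX__XX_

Derivation:
Simulating step by step:
Generation 0 (given above): 21 live cells
Generation 1: 19 live cells
(generation 1 grid is the final answer)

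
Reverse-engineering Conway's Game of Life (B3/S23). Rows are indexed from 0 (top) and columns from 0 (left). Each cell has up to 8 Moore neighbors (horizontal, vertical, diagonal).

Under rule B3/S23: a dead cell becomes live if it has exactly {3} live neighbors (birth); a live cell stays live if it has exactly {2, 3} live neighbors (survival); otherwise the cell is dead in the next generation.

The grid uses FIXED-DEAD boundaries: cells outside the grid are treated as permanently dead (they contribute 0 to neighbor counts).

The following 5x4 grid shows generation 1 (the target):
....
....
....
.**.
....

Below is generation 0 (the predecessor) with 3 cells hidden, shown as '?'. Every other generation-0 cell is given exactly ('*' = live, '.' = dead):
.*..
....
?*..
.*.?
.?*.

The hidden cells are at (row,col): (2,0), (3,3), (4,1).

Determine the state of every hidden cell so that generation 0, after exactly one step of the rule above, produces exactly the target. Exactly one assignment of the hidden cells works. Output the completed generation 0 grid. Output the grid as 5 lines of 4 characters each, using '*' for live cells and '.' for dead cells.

Hidden generation-0 cells (in order): (2,0), (3,3), (4,1).
A hidden cell only influences target cells in its own 3x3 neighborhood. Try each of the 2^3 = 8 assignments, step the completed generation 0 forward once under B3/S23, and compare with the target:
  (2,0)=. (3,3)=. (4,1)=. -> step reproduces the target at every cell -> ACCEPT
  (2,0)=. (3,3)=. (4,1)=* -> step gives (3,0)='*' but target has '.' -> reject
  (2,0)=. (3,3)=* (4,1)=. -> step gives (2,2)='*' but target has '.' -> reject
  (2,0)=. (3,3)=* (4,1)=* -> step gives (2,2)='*' but target has '.' -> reject
  (2,0)=* (3,3)=. (4,1)=. -> step gives (1,0)='*' but target has '.' -> reject
  (2,0)=* (3,3)=. (4,1)=* -> step gives (1,0)='*' but target has '.' -> reject
  (2,0)=* (3,3)=* (4,1)=. -> step gives (1,0)='*' but target has '.' -> reject
  (2,0)=* (3,3)=* (4,1)=* -> step gives (1,0)='*' but target has '.' -> reject
Unique solution: (2,0)=dead, (3,3)=dead, (4,1)=dead.
Check: live-neighbor counts of every cell in the completed generation 0:
1010
2220
2120
2231
1211
Applying B3/S23 to generation 0 with these counts gives:
....
....
....
.**.
....
which matches the target exactly.

Answer: .*..
....
.*..
.*..
..*.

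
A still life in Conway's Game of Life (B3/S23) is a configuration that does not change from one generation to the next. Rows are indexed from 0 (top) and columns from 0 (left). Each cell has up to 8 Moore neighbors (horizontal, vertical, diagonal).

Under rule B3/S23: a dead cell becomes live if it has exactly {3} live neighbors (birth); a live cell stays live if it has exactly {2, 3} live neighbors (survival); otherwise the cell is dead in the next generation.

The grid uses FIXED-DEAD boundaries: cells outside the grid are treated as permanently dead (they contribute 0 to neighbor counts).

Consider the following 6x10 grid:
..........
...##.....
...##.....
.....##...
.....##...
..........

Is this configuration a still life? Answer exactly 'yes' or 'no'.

Compute generation 1 and compare to generation 0 (given above):
Generation 1:
..........
...##.....
...#......
......#...
.....##...
..........
Cell (2,4) differs: gen0=1 vs gen1=0 -> NOT a still life.

Answer: no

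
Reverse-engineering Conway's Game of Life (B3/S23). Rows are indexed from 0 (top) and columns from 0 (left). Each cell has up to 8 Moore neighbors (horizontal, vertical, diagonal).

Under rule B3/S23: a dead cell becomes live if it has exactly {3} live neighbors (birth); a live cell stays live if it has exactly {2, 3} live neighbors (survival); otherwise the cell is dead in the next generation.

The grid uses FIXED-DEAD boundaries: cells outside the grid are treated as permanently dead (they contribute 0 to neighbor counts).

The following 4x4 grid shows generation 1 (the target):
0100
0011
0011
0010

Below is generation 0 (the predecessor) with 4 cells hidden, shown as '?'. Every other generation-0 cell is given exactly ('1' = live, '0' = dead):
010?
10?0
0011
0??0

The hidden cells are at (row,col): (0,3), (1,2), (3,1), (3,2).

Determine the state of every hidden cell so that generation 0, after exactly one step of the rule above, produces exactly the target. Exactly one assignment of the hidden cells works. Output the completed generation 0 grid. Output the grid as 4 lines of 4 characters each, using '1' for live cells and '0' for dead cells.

Hidden generation-0 cells (in order): (0,3), (1,2), (3,1), (3,2).
A hidden cell only influences target cells in its own 3x3 neighborhood. Try each of the 2^4 = 16 assignments, step the completed generation 0 forward once under B3/S23, and compare with the target:
  (0,3)=0 (1,2)=0 (3,1)=0 (3,2)=0 -> step gives (0,1)='0' but target has '1' -> reject
  (0,3)=0 (1,2)=0 (3,1)=0 (3,2)=1 -> step gives (0,1)='0' but target has '1' -> reject
  (0,3)=0 (1,2)=0 (3,1)=1 (3,2)=0 -> step gives (0,1)='0' but target has '1' -> reject
  (0,3)=0 (1,2)=0 (3,1)=1 (3,2)=1 -> step gives (0,1)='0' but target has '1' -> reject
  (0,3)=0 (1,2)=1 (3,1)=0 (3,2)=0 -> step gives (2,1)='1' but target has '0' -> reject
  (0,3)=0 (1,2)=1 (3,1)=0 (3,2)=1 -> step gives (3,3)='1' but target has '0' -> reject
  (0,3)=0 (1,2)=1 (3,1)=1 (3,2)=0 -> step reproduces the target at every cell -> ACCEPT
  (0,3)=0 (1,2)=1 (3,1)=1 (3,2)=1 -> step gives (2,2)='0' but target has '1' -> reject
  (0,3)=1 (1,2)=0 (3,1)=0 (3,2)=0 -> step gives (0,1)='0' but target has '1' -> reject
  (0,3)=1 (1,2)=0 (3,1)=0 (3,2)=1 -> step gives (0,1)='0' but target has '1' -> reject
  (0,3)=1 (1,2)=0 (3,1)=1 (3,2)=0 -> step gives (0,1)='0' but target has '1' -> reject
  (0,3)=1 (1,2)=0 (3,1)=1 (3,2)=1 -> step gives (0,1)='0' but target has '1' -> reject
  (0,3)=1 (1,2)=1 (3,1)=0 (3,2)=0 -> step gives (0,2)='1' but target has '0' -> reject
  (0,3)=1 (1,2)=1 (3,1)=0 (3,2)=1 -> step gives (0,2)='1' but target has '0' -> reject
  (0,3)=1 (1,2)=1 (3,1)=1 (3,2)=0 -> step gives (0,2)='1' but target has '0' -> reject
  (0,3)=1 (1,2)=1 (3,1)=1 (3,2)=1 -> step gives (0,2)='1' but target has '0' -> reject
Unique solution: (0,3)=dead, (1,2)=live, (3,1)=live, (3,2)=dead.
Check: live-neighbor counts of every cell in the completed generation 0:
2221
1433
2432
1132
Applying B3/S23 to generation 0 with these counts gives:
0100
0011
0011
0010
which matches the target exactly.

Answer: 0100
1010
0011
0100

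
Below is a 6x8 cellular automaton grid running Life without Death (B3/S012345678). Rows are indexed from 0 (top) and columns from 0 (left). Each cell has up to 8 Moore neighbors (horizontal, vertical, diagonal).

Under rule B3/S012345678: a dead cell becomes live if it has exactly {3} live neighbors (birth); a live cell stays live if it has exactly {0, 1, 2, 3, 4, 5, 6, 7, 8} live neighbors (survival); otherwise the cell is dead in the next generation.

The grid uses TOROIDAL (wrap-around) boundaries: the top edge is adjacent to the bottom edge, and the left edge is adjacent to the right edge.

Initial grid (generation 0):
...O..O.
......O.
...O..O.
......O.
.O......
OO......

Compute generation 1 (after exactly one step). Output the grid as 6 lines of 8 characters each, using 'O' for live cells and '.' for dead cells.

Answer: ...O..OO
.....OOO
...O.OOO
......O.
OO......
OOO.....

Derivation:
Simulating step by step:
Generation 0 (given above): 9 live cells
Generation 1: 16 live cells
(generation 1 grid is the final answer)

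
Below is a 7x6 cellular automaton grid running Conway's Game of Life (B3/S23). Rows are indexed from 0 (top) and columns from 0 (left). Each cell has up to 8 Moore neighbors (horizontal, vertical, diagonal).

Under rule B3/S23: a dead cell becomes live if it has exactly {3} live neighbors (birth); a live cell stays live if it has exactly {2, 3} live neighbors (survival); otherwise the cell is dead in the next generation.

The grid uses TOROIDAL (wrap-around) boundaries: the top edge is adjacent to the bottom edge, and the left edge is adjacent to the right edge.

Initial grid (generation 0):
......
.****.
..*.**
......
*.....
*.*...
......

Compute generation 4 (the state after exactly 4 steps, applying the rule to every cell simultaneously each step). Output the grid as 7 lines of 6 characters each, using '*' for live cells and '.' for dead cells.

Answer: *...**
*.....
.*....
......
***.**
..*...
.*....

Derivation:
Simulating step by step:
Generation 0 (given above): 10 live cells
Generation 1: 13 live cells
..**..
.**.**
.**.**
.....*
.*....
.*....
......
Generation 2: 13 live cells
.****.
.....*
.**...
.**.**
*.....
......
..*...
Generation 3: 19 live cells
.****.
*...*.
.*****
..**.*
**...*
......
.**...
Generation 4: 12 live cells
(generation 4 grid is the final answer)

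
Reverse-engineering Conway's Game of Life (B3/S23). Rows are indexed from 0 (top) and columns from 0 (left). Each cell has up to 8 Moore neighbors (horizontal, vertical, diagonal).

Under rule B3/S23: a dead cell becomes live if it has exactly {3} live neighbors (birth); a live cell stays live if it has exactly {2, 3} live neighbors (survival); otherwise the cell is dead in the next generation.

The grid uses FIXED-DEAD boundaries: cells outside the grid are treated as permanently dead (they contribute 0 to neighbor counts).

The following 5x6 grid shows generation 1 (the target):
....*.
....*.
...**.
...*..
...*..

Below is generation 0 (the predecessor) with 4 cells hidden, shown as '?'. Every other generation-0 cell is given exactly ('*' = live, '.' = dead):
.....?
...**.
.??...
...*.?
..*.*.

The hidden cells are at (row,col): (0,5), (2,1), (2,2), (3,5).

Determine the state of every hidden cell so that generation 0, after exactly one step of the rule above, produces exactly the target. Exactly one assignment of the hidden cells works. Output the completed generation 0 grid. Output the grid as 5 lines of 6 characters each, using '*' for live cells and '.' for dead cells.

Hidden generation-0 cells (in order): (0,5), (2,1), (2,2), (3,5).
A hidden cell only influences target cells in its own 3x3 neighborhood. Try each of the 2^4 = 16 assignments, step the completed generation 0 forward once under B3/S23, and compare with the target:
  (0,5)=. (2,1)=. (2,2)=. (3,5)=. -> step gives (0,4)='.' but target has '*' -> reject
  (0,5)=. (2,1)=. (2,2)=. (3,5)=* -> step gives (0,4)='.' but target has '*' -> reject
  (0,5)=. (2,1)=. (2,2)=* (3,5)=. -> step gives (0,4)='.' but target has '*' -> reject
  (0,5)=. (2,1)=. (2,2)=* (3,5)=* -> step gives (0,4)='.' but target has '*' -> reject
  (0,5)=. (2,1)=* (2,2)=. (3,5)=. -> step gives (0,4)='.' but target has '*' -> reject
  (0,5)=. (2,1)=* (2,2)=. (3,5)=* -> step gives (0,4)='.' but target has '*' -> reject
  (0,5)=. (2,1)=* (2,2)=* (3,5)=. -> step gives (0,4)='.' but target has '*' -> reject
  (0,5)=. (2,1)=* (2,2)=* (3,5)=* -> step gives (0,4)='.' but target has '*' -> reject
  (0,5)=* (2,1)=. (2,2)=. (3,5)=. -> step reproduces the target at every cell -> ACCEPT
  (0,5)=* (2,1)=. (2,2)=. (3,5)=* -> step gives (2,4)='.' but target has '*' -> reject
  (0,5)=* (2,1)=. (2,2)=* (3,5)=. -> step gives (1,3)='*' but target has '.' -> reject
  (0,5)=* (2,1)=. (2,2)=* (3,5)=* -> step gives (1,3)='*' but target has '.' -> reject
  (0,5)=* (2,1)=* (2,2)=. (3,5)=. -> step gives (2,2)='*' but target has '.' -> reject
  (0,5)=* (2,1)=* (2,2)=. (3,5)=* -> step gives (2,2)='*' but target has '.' -> reject
  (0,5)=* (2,1)=* (2,2)=* (3,5)=. -> step gives (1,2)='*' but target has '.' -> reject
  (0,5)=* (2,1)=* (2,2)=* (3,5)=* -> step gives (1,2)='*' but target has '.' -> reject
Unique solution: (0,5)=live, (2,1)=dead, (2,2)=dead, (3,5)=dead.
Check: live-neighbor counts of every cell in the completed generation 0:
001231
001122
002331
012221
011311
Applying B3/S23 to generation 0 with these counts gives:
....*.
....*.
...**.
...*..
...*..
which matches the target exactly.

Answer: .....*
...**.
......
...*..
..*.*.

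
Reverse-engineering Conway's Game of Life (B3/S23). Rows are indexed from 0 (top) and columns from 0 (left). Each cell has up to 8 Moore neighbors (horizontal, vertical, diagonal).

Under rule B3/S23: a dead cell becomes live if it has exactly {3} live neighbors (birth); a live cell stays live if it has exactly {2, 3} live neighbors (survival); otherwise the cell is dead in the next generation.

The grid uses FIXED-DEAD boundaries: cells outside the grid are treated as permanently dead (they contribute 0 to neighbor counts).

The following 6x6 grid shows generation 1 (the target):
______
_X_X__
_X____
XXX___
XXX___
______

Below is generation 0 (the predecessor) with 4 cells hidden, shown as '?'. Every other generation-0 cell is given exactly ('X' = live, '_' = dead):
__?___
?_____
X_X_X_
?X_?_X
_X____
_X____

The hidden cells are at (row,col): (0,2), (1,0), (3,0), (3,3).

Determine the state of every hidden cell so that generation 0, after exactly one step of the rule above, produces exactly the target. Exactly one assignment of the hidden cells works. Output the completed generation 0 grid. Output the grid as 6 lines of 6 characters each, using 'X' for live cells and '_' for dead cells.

Answer: __X___
______
X_X_X_
_X___X
_X____
_X____

Derivation:
Hidden generation-0 cells (in order): (0,2), (1,0), (3,0), (3,3).
A hidden cell only influences target cells in its own 3x3 neighborhood. Try each of the 2^4 = 16 assignments, step the completed generation 0 forward once under B3/S23, and compare with the target:
  (0,2)=_ (1,0)=_ (3,0)=_ (3,3)=_ -> step gives (1,1)='_' but target has 'X' -> reject
  (0,2)=_ (1,0)=_ (3,0)=_ (3,3)=X -> step gives (1,1)='_' but target has 'X' -> reject
  (0,2)=_ (1,0)=_ (3,0)=X (3,3)=_ -> step gives (1,1)='_' but target has 'X' -> reject
  (0,2)=_ (1,0)=_ (3,0)=X (3,3)=X -> step gives (1,1)='_' but target has 'X' -> reject
  (0,2)=_ (1,0)=X (3,0)=_ (3,3)=_ -> step gives (1,3)='_' but target has 'X' -> reject
  (0,2)=_ (1,0)=X (3,0)=_ (3,3)=X -> step gives (1,3)='_' but target has 'X' -> reject
  (0,2)=_ (1,0)=X (3,0)=X (3,3)=_ -> step gives (1,3)='_' but target has 'X' -> reject
  (0,2)=_ (1,0)=X (3,0)=X (3,3)=X -> step gives (1,3)='_' but target has 'X' -> reject
  (0,2)=X (1,0)=_ (3,0)=_ (3,3)=_ -> step reproduces the target at every cell -> ACCEPT
  (0,2)=X (1,0)=_ (3,0)=_ (3,3)=X -> step gives (2,2)='X' but target has '_' -> reject
  (0,2)=X (1,0)=_ (3,0)=X (3,3)=_ -> step gives (2,0)='X' but target has '_' -> reject
  (0,2)=X (1,0)=_ (3,0)=X (3,3)=X -> step gives (2,0)='X' but target has '_' -> reject
  (0,2)=X (1,0)=X (3,0)=_ (3,3)=_ -> step gives (1,1)='_' but target has 'X' -> reject
  (0,2)=X (1,0)=X (3,0)=_ (3,3)=X -> step gives (1,1)='_' but target has 'X' -> reject
  (0,2)=X (1,0)=X (3,0)=X (3,3)=_ -> step gives (1,1)='_' but target has 'X' -> reject
  (0,2)=X (1,0)=X (3,0)=X (3,3)=X -> step gives (1,1)='_' but target has 'X' -> reject
Unique solution: (0,2)=live, (1,0)=dead, (3,0)=dead, (3,3)=dead.
Check: live-neighbor counts of every cell in the completed generation 0:
010100
132311
131212
333221
323011
212000
Applying B3/S23 to generation 0 with these counts gives:
______
_X_X__
_X____
XXX___
XXX___
______
which matches the target exactly.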